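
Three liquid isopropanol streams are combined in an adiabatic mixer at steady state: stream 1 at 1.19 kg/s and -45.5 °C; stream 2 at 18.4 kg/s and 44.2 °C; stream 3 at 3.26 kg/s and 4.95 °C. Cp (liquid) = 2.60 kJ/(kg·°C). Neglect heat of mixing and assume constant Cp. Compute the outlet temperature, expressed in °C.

Energy balance with Q = 0: Σ ṁᵢCp,ᵢ(T_out − Tᵢ) = 0
Σ ṁᵢCp,ᵢTᵢ = 1.19×2.60×-45.5 + 18.4×2.60×44.2 + 3.26×2.60×4.95 = 2015.7
Σ ṁᵢCp,ᵢ = 1.19×2.60 + 18.4×2.60 + 3.26×2.60 = 59.41
T_out = 2015.7 / 59.41 = 33.929 °C

T_out = 33.9 °C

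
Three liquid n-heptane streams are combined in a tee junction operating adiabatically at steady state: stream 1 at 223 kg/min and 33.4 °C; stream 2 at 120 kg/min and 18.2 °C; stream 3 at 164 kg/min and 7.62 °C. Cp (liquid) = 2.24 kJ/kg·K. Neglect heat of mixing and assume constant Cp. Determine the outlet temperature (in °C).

T_out = 21.5 °C

Energy balance with Q = 0: Σ ṁᵢCp,ᵢ(T_out − Tᵢ) = 0
T_out = Σ ṁᵢCp,ᵢTᵢ / Σ ṁᵢCp,ᵢ
      = 24375 / 1135.7 = 21.463 °C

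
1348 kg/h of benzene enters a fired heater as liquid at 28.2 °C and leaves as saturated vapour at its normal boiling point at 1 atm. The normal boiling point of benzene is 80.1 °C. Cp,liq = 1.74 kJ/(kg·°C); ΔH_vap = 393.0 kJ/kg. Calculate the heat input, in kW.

Q = 181 kW

liquid 28.2→80.1 °C: 90.306 kJ/kg
vaporisation at 80.1 °C: 393 kJ/kg
Δh = 90.306 + 393 = 483.31 kJ/kg
Q = ṁ·Δh = 1348 kg/h × 483.31 kJ/kg = 651500 kJ/h
|Q| = 180.97 kW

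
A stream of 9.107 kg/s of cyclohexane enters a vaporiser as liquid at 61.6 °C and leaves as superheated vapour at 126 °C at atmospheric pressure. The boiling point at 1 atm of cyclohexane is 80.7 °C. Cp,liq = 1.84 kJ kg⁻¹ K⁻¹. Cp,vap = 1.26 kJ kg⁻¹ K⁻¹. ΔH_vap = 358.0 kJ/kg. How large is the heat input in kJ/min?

liquid 61.6→80.7 °C: 35.144 kJ/kg
vaporisation at 80.7 °C: 358 kJ/kg
vapour 80.7→126 °C: 57.078 kJ/kg
Δh = 35.144 + 358 + 57.078 = 450.22 kJ/kg
Q = ṁ·Δh = 9.107 kg/s × 450.22 kJ/kg = 4100.2 kJ/s
|Q| = 4100.2 kW = 246010 kJ/min

Q = 246000 kJ/min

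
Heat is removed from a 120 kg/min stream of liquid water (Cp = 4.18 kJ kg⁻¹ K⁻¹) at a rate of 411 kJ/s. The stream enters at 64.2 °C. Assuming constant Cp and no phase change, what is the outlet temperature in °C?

T_out = 15.0 °C

Q = 411 kJ/s = 24660 kJ/min
ΔT = Q/(ṁ·Cp) = 24660/(120×4.18) = 49.163 K
T_out = 64.2 − 49.163 = 15.037 °C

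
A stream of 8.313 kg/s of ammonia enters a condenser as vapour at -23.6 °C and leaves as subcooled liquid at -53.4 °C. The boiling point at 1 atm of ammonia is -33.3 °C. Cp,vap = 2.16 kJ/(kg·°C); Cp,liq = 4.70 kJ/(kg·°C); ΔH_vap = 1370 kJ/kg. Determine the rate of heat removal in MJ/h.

vapour -23.6→-33.3 °C: -20.952 kJ/kg
condensation at -33.3 °C: -1370 kJ/kg
liquid -33.3→-53.4 °C: -94.47 kJ/kg
Δh = -20.952 + -1370 + -94.47 = -1485.4 kJ/kg
Q = ṁ·Δh = 8.313 kg/s × -1485.4 kJ/kg = -12348 kJ/s
|Q| = 12348 kW = 44454 MJ/h

Q_c = 44500 MJ/h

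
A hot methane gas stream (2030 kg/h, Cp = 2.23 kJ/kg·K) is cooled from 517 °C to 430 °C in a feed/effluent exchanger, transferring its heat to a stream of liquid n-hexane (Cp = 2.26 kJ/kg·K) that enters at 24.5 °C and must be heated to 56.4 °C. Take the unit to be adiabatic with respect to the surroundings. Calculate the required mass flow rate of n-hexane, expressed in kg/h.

ṁ_c = 5460 kg/h

Heat released by hot stream: Q = 2030 × 2.23 × (517 − 430) = 393840 kJ/h
Energy balance on cold side (adiabatic exchanger): Q = ṁ_c·Cp_c·(T_c,out − T_c,in)
ṁ_c = 393840 / [2.26 × (56.4 − 24.5)] = 5462.9 kg/h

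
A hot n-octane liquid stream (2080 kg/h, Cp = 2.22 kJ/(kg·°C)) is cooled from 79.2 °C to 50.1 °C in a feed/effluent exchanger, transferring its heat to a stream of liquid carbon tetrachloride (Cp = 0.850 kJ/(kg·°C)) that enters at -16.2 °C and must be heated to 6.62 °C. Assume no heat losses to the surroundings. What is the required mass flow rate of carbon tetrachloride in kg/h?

ṁ_c = 6930 kg/h

Heat released by hot stream: Q = 2080 × 2.22 × (79.2 − 50.1) = 134370 kJ/h
Energy balance on cold side (adiabatic exchanger): Q = ṁ_c·Cp_c·(T_c,out − T_c,in)
ṁ_c = 134370 / [0.850 × (6.62 − -16.2)] = 6927.5 kg/h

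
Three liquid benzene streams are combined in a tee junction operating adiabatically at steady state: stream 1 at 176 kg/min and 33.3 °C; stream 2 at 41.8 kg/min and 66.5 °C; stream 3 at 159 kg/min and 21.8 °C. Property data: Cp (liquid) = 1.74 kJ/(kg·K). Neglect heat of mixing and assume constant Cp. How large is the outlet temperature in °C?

T_out = 32.1 °C

Energy balance with Q = 0: Σ ṁᵢCp,ᵢ(T_out − Tᵢ) = 0
Σ ṁᵢCp,ᵢTᵢ = 176×1.74×33.3 + 41.8×1.74×66.5 + 159×1.74×21.8 = 21066
Σ ṁᵢCp,ᵢ = 176×1.74 + 41.8×1.74 + 159×1.74 = 655.63
T_out = 21066 / 655.63 = 32.13 °C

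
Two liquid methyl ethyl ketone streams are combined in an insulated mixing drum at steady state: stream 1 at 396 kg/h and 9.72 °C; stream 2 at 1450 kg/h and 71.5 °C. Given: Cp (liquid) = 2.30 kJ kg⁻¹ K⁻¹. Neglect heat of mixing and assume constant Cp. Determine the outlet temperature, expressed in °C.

Energy balance with Q = 0: Σ ṁᵢCp,ᵢ(T_out − Tᵢ) = 0
T_out = Σ ṁᵢCp,ᵢTᵢ / Σ ṁᵢCp,ᵢ
      = 247310 / 4245.8 = 58.247 °C

T_out = 58.2 °C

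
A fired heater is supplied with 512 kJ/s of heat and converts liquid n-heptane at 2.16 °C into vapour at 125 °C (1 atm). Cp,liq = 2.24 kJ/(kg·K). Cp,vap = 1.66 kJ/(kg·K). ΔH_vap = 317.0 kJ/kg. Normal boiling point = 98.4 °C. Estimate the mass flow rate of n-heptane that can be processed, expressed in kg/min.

ṁ = 53.3 kg/min

Δh = 2.24×(98.4−2.16) + 317.0 + 1.66×(125−98.4) = 576.73 kJ/kg
Q = 512 kJ/s = 512 kJ/s = 30720 kJ/min
ṁ = Q/Δh = 30720 / 576.73 = 53.265 kg/min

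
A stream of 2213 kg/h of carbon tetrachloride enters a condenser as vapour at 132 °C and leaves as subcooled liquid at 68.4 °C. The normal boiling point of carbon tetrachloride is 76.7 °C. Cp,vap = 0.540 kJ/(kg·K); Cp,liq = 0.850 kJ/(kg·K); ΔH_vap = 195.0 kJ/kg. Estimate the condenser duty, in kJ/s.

Q_c = 143 kJ/s

vapour 132→76.7 °C: -29.862 kJ/kg
condensation at 76.7 °C: -195 kJ/kg
liquid 76.7→68.4 °C: -7.055 kJ/kg
Δh = -29.862 + -195 + -7.055 = -231.92 kJ/kg
Q = ṁ·Δh = 2213 kg/h × -231.92 kJ/kg = -513230 kJ/h
|Q| = 142.56 kW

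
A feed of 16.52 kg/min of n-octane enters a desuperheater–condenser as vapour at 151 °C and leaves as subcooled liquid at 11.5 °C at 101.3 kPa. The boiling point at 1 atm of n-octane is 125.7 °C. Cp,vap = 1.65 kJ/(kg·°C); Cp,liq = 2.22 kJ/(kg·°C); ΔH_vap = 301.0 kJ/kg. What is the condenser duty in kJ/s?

Q_c = 164 kJ/s

vapour 151→125.7 °C: -41.745 kJ/kg
condensation at 125.7 °C: -301 kJ/kg
liquid 125.7→11.5 °C: -253.52 kJ/kg
Δh = -41.745 + -301 + -253.52 = -596.27 kJ/kg
Q = ṁ·Δh = 16.52 kg/min × -596.27 kJ/kg = -9850.4 kJ/min
|Q| = 164.17 kW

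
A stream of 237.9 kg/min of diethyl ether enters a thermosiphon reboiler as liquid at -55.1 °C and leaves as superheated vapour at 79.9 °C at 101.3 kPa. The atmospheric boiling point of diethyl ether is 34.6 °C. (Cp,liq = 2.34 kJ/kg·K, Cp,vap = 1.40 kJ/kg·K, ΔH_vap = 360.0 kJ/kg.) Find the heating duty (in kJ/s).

Q = 2510 kJ/s

liquid -55.1→34.6 °C: 209.9 kJ/kg
vaporisation at 34.6 °C: 360 kJ/kg
vapour 34.6→79.9 °C: 63.42 kJ/kg
Δh = 209.9 + 360 + 63.42 = 633.32 kJ/kg
Q = ṁ·Δh = 237.9 kg/min × 633.32 kJ/kg = 150670 kJ/min
|Q| = 2511.1 kW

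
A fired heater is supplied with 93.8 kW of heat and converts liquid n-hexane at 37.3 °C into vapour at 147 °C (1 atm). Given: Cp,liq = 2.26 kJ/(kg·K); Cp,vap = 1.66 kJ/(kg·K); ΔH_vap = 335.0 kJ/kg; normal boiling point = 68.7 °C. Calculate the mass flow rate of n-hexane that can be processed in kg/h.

ṁ = 630 kg/h

Δh = 2.26×(68.7−37.3) + 335.0 + 1.66×(147−68.7) = 535.94 kJ/kg
Q = 93.8 kW = 93.8 kJ/s = 337680 kJ/h
ṁ = Q/Δh = 337680 / 535.94 = 630.07 kg/h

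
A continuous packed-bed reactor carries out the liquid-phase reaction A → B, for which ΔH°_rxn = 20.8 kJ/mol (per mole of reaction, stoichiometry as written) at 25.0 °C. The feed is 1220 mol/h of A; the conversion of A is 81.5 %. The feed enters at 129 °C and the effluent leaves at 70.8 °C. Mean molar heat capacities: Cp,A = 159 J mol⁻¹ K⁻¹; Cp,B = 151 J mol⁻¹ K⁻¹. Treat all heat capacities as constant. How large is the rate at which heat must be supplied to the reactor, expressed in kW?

Q_in = 2.51 kW

Extent of reaction ξ = 0.815 × 1220 = 994.3 mol/h
Reaction term: ξ·ΔH°_rxn = 994.3 × 20.8 = 20681 kJ/h
Sensible, feed 129→25 °C: -20174 kJ/h
Outlet flows (mol/h): A 225.7, B 994.3
Sensible, products 25→70.8 °C: 8520 kJ/h
Q = ΔH = 9027.5 kJ/h = 2.5076 kW
Heat supplied = 2.5076 kW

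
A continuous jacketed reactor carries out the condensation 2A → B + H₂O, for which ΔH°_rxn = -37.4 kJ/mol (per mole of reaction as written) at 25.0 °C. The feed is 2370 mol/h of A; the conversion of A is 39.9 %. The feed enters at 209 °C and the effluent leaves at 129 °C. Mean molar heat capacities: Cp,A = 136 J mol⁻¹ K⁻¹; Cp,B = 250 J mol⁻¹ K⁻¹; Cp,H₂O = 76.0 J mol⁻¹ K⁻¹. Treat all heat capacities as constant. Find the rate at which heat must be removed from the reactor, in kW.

Q_out = 11.3 kW

Extent of reaction ξ = 0.399 × 2370 / 2 = 472.81 mol/h
Reaction term: ξ·ΔH°_rxn = 472.81 × -37.4 = -17683 kJ/h
Sensible, feed 209→25 °C: -59307 kJ/h
Outlet flows (mol/h): A 1424.4, B 472.81, H₂O 472.81
Sensible, products 25→129 °C: 36177 kJ/h
Q = ΔH = -40814 kJ/h = -11.337 kW
Heat removed = 11.337 kW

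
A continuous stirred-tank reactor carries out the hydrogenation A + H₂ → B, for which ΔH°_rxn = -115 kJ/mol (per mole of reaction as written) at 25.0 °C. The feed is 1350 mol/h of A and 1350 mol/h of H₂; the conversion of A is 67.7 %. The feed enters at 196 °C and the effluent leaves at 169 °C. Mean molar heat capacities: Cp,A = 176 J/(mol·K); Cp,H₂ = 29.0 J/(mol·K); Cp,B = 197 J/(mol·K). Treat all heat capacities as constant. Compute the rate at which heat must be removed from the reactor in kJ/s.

Extent of reaction ξ = 0.677 × 1350 = 913.95 mol/h
Reaction term: ξ·ΔH°_rxn = 913.95 × -115 = -105100 kJ/h
Sensible, feed 196→25 °C: -47324 kJ/h
Outlet flows (mol/h): A 436.05, H₂ 436.05, B 913.95
Sensible, products 25→169 °C: 38799 kJ/h
Q = ΔH = -113630 kJ/h = -31.564 kW
Heat removed = 31.564 kJ/s

Q_out = 31.6 kJ/s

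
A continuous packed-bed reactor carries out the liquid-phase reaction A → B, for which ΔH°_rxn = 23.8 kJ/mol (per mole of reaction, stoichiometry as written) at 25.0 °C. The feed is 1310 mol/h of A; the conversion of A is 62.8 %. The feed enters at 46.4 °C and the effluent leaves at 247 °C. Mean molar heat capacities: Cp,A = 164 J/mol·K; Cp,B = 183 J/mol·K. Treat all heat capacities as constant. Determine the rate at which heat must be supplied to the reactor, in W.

Q_in = 18400 W

Extent of reaction ξ = 0.628 × 1310 = 822.68 mol/h
Reaction term: ξ·ΔH°_rxn = 822.68 × 23.8 = 19580 kJ/h
Sensible, feed 46.4→25 °C: -4597.6 kJ/h
Outlet flows (mol/h): A 487.32, B 822.68
Sensible, products 25→247 °C: 51165 kJ/h
Q = ΔH = 66147 kJ/h = 18.374 kW
Heat supplied = 18374 W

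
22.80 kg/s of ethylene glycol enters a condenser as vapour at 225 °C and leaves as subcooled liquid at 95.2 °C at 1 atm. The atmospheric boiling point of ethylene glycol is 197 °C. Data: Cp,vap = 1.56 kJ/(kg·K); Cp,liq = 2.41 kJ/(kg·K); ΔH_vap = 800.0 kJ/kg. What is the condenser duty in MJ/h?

vapour 225→197 °C: -43.68 kJ/kg
condensation at 197 °C: -800 kJ/kg
liquid 197→95.2 °C: -245.34 kJ/kg
Δh = -43.68 + -800 + -245.34 = -1089 kJ/kg
Q = ṁ·Δh = 22.80 kg/s × -1089 kJ/kg = -24830 kJ/s
|Q| = 24830 kW = 89387 MJ/h

Q_c = 89400 MJ/h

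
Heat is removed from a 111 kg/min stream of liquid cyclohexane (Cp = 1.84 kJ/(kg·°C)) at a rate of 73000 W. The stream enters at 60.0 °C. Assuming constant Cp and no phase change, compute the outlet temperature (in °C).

Q = 73000 W = 4380 kJ/min
ΔT = Q/(ṁ·Cp) = 4380/(111×1.84) = 21.445 K
T_out = 60.0 − 21.445 = 38.555 °C

T_out = 38.6 °C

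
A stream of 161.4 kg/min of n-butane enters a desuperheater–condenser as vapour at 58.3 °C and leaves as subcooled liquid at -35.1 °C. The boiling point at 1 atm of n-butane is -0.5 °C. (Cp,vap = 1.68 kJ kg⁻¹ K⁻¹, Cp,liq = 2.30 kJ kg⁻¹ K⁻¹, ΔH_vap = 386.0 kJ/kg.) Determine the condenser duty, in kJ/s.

vapour 58.3→-0.5 °C: -98.784 kJ/kg
condensation at -0.5 °C: -386 kJ/kg
liquid -0.5→-35.1 °C: -79.58 kJ/kg
Δh = -98.784 + -386 + -79.58 = -564.36 kJ/kg
Q = ṁ·Δh = 161.4 kg/min × -564.36 kJ/kg = -91088 kJ/min
|Q| = 1518.1 kW

Q_c = 1520 kJ/s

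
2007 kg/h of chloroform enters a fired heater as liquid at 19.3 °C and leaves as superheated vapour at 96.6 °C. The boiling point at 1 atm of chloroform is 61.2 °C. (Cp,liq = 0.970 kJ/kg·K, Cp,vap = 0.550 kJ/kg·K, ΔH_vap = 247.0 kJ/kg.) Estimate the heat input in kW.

Q = 171 kW

liquid 19.3→61.2 °C: 40.643 kJ/kg
vaporisation at 61.2 °C: 247 kJ/kg
vapour 61.2→96.6 °C: 19.47 kJ/kg
Δh = 40.643 + 247 + 19.47 = 307.11 kJ/kg
Q = ṁ·Δh = 2007 kg/h × 307.11 kJ/kg = 616380 kJ/h
|Q| = 171.22 kW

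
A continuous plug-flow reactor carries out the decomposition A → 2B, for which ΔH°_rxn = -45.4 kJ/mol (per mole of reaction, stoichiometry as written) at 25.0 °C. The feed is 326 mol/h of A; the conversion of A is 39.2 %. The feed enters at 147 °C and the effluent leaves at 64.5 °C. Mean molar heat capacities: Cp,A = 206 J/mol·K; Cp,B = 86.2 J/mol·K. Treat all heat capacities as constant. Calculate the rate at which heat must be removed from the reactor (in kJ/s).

Q_out = 3.20 kJ/s

Extent of reaction ξ = 0.392 × 326 = 127.79 mol/h
Reaction term: ξ·ΔH°_rxn = 127.79 × -45.4 = -5801.8 kJ/h
Sensible, feed 147→25 °C: -8193 kJ/h
Outlet flows (mol/h): A 198.21, B 255.58
Sensible, products 25→64.5 °C: 2483.1 kJ/h
Q = ΔH = -11512 kJ/h = -3.1977 kW
Heat removed = 3.1977 kJ/s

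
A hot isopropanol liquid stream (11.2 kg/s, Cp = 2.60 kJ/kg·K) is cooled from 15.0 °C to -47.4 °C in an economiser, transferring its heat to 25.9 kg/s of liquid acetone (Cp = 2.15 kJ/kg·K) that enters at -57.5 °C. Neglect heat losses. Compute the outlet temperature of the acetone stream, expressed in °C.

Heat released by hot stream: Q = 11.2 × 2.60 × (15.0 − -47.4) = 1817.1 kJ/s
Energy balance on cold side (adiabatic exchanger): Q = ṁ_c·Cp_c·(T_c,out − T_c,in)
T_c,out = -57.5 + 1817.1/(25.9 × 2.15) = -24.868 °C

T_c,out = -24.9 °C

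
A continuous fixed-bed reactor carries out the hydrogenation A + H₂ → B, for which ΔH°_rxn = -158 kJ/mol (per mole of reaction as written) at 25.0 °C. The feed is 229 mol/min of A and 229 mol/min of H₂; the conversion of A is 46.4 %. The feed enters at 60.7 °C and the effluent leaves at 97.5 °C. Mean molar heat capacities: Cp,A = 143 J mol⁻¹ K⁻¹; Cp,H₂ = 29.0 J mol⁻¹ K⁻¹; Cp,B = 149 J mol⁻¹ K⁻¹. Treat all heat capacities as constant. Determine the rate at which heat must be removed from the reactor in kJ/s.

Q_out = 259 kJ/s

Extent of reaction ξ = 0.464 × 229 = 106.26 mol/min
Reaction term: ξ·ΔH°_rxn = 106.26 × -158 = -16788 kJ/min
Sensible, feed 60.7→25 °C: -1406.2 kJ/min
Outlet flows (mol/min): A 122.74, H₂ 122.74, B 106.26
Sensible, products 25→97.5 °C: 2678.4 kJ/min
Q = ΔH = -15516 kJ/min = -258.6 kW
Heat removed = 258.6 kJ/s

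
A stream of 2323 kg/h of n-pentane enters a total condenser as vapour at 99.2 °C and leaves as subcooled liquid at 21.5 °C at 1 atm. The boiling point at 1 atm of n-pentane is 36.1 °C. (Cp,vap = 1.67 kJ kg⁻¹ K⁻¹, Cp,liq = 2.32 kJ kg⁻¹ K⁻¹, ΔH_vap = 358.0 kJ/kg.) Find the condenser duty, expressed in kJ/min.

vapour 99.2→36.1 °C: -105.38 kJ/kg
condensation at 36.1 °C: -358 kJ/kg
liquid 36.1→21.5 °C: -33.872 kJ/kg
Δh = -105.38 + -358 + -33.872 = -497.25 kJ/kg
Q = ṁ·Δh = 2323 kg/h × -497.25 kJ/kg = -1.1551e+06 kJ/h
|Q| = 320.86 kW = 19252 kJ/min

Q_c = 19300 kJ/min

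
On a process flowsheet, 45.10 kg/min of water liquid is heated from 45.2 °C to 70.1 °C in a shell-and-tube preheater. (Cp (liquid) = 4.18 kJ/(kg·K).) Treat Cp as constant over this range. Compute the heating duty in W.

Q = 78200 W

Q = ṁ·Cp·ΔT = 45.10 × 4.18 × (70.1 − 45.2) = 4694.1 kJ/min
Converting: 4694.1 / 60 s = 78.235 kW
Heating duty = 78235 W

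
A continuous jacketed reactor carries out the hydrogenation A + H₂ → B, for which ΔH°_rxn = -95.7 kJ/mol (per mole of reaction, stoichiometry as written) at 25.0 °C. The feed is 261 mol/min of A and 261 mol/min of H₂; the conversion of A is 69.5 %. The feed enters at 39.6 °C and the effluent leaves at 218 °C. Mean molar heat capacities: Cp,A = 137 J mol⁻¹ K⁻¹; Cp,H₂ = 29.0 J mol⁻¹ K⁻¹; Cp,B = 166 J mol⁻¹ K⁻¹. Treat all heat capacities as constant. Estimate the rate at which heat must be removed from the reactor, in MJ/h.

Extent of reaction ξ = 0.695 × 261 = 181.39 mol/min
Reaction term: ξ·ΔH°_rxn = 181.39 × -95.7 = -17360 kJ/min
Sensible, feed 39.6→25 °C: -632.56 kJ/min
Outlet flows (mol/min): A 79.605, H₂ 79.605, B 181.39
Sensible, products 25→218 °C: 8361.9 kJ/min
Q = ΔH = -9630.1 kJ/min = -160.5 kW
Heat removed = 577.81 MJ/h

Q_out = 578 MJ/h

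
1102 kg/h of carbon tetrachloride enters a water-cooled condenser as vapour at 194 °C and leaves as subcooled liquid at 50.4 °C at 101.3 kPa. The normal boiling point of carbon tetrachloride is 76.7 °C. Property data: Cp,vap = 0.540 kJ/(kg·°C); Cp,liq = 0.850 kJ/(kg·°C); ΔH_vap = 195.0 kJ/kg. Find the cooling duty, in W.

Q_c = 85900 W

vapour 194→76.7 °C: -63.342 kJ/kg
condensation at 76.7 °C: -195 kJ/kg
liquid 76.7→50.4 °C: -22.355 kJ/kg
Δh = -63.342 + -195 + -22.355 = -280.7 kJ/kg
Q = ṁ·Δh = 1102 kg/h × -280.7 kJ/kg = -309330 kJ/h
|Q| = 85.924 kW = 85924 W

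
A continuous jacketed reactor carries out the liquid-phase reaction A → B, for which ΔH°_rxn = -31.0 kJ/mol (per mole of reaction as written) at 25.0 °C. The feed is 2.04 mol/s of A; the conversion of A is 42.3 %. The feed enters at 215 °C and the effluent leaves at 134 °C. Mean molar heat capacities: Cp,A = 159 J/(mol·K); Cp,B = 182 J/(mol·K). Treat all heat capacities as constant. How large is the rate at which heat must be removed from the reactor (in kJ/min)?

Extent of reaction ξ = 0.423 × 2.04 = 0.86292 mol/s
Reaction term: ξ·ΔH°_rxn = 0.86292 × -31.0 = -26.751 kJ/s
Sensible, feed 215→25 °C: -61.628 kJ/s
Outlet flows (mol/s): A 1.1771, B 0.86292
Sensible, products 25→134 °C: 37.519 kJ/s
Q = ΔH = -50.86 kJ/s = -50.86 kW
Heat removed = 3051.6 kJ/min

Q_out = 3050 kJ/min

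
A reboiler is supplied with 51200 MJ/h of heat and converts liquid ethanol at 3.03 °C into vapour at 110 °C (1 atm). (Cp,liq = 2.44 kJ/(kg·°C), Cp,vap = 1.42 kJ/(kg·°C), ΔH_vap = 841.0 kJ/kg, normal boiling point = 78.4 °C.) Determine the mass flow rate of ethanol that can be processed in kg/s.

Δh = 2.44×(78.4−3.03) + 841.0 + 1.42×(110−78.4) = 1069.8 kJ/kg
Q = 51200 MJ/h = 14222 kJ/s = 14222 kJ/s
ṁ = Q/Δh = 14222 / 1069.8 = 13.295 kg/s

ṁ = 13.3 kg/s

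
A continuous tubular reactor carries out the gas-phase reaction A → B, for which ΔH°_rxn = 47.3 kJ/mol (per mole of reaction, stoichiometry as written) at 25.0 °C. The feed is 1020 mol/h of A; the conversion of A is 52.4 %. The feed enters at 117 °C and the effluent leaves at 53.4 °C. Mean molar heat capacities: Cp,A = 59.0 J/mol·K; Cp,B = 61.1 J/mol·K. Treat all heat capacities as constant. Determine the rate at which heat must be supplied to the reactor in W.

Extent of reaction ξ = 0.524 × 1020 = 534.48 mol/h
Reaction term: ξ·ΔH°_rxn = 534.48 × 47.3 = 25281 kJ/h
Sensible, feed 117→25 °C: -5536.6 kJ/h
Outlet flows (mol/h): A 485.52, B 534.48
Sensible, products 25→53.4 °C: 1741 kJ/h
Q = ΔH = 21485 kJ/h = 5.9681 kW
Heat supplied = 5968.1 W

Q_in = 5970 W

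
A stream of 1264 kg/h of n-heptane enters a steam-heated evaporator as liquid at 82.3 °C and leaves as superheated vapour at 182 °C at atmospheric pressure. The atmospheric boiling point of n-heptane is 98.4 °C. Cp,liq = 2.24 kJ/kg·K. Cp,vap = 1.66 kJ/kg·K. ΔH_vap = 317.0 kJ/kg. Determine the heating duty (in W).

liquid 82.3→98.4 °C: 36.064 kJ/kg
vaporisation at 98.4 °C: 317 kJ/kg
vapour 98.4→182 °C: 138.78 kJ/kg
Δh = 36.064 + 317 + 138.78 = 491.84 kJ/kg
Q = ṁ·Δh = 1264 kg/h × 491.84 kJ/kg = 621690 kJ/h
|Q| = 172.69 kW = 172690 W

Q = 173000 W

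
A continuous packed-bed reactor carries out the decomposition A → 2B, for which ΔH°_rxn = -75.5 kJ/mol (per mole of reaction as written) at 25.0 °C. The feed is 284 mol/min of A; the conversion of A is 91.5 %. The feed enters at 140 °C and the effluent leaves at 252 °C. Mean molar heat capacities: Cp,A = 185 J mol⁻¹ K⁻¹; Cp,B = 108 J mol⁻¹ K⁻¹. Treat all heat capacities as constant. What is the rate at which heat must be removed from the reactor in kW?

Extent of reaction ξ = 0.915 × 284 = 259.86 mol/min
Reaction term: ξ·ΔH°_rxn = 259.86 × -75.5 = -19619 kJ/min
Sensible, feed 140→25 °C: -6042.1 kJ/min
Outlet flows (mol/min): A 24.14, B 519.72
Sensible, products 25→252 °C: 13755 kJ/min
Q = ΔH = -11906 kJ/min = -198.44 kW
Heat removed = 198.44 kW

Q_out = 198 kW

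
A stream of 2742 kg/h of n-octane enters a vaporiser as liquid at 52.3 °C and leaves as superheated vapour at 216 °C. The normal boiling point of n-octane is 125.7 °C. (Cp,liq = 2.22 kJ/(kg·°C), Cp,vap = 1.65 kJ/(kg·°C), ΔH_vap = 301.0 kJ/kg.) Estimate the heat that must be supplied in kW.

Q = 467 kW

liquid 52.3→125.7 °C: 162.95 kJ/kg
vaporisation at 125.7 °C: 301 kJ/kg
vapour 125.7→216 °C: 148.99 kJ/kg
Δh = 162.95 + 301 + 148.99 = 612.94 kJ/kg
Q = ṁ·Δh = 2742 kg/h × 612.94 kJ/kg = 1.6807e+06 kJ/h
|Q| = 466.86 kW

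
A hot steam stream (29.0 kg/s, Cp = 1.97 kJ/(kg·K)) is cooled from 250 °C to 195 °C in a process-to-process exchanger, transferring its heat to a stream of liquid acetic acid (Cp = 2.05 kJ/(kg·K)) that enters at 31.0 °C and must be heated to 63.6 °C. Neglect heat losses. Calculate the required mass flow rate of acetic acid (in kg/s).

ṁ_c = 47.0 kg/s

Heat released by hot stream: Q = 29.0 × 1.97 × (250 − 195) = 3142.2 kJ/s
Energy balance on cold side (adiabatic exchanger): Q = ṁ_c·Cp_c·(T_c,out − T_c,in)
ṁ_c = 3142.2 / [2.05 × (63.6 − 31.0)] = 47.017 kg/s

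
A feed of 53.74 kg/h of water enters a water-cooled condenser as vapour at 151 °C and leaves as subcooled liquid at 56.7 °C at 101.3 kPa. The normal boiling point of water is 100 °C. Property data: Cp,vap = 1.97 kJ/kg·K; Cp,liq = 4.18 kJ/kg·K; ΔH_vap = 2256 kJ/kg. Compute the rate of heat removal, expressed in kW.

Q_c = 37.9 kW

vapour 151→100 °C: -100.47 kJ/kg
condensation at 100 °C: -2256 kJ/kg
liquid 100→56.7 °C: -180.99 kJ/kg
Δh = -100.47 + -2256 + -180.99 = -2537.5 kJ/kg
Q = ṁ·Δh = 53.74 kg/h × -2537.5 kJ/kg = -136360 kJ/h
|Q| = 37.879 kW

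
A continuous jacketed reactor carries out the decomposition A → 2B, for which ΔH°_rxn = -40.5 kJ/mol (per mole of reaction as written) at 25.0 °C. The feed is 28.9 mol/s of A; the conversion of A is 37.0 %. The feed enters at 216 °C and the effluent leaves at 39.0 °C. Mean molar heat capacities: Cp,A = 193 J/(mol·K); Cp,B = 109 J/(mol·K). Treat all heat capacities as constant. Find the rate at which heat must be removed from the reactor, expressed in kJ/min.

Extent of reaction ξ = 0.370 × 28.9 = 10.693 mol/s
Reaction term: ξ·ΔH°_rxn = 10.693 × -40.5 = -433.07 kJ/s
Sensible, feed 216→25 °C: -1065.3 kJ/s
Outlet flows (mol/s): A 18.207, B 21.386
Sensible, products 25→39.0 °C: 81.83 kJ/s
Q = ΔH = -1416.6 kJ/s = -1416.6 kW
Heat removed = 84995 kJ/min

Q_out = 85000 kJ/min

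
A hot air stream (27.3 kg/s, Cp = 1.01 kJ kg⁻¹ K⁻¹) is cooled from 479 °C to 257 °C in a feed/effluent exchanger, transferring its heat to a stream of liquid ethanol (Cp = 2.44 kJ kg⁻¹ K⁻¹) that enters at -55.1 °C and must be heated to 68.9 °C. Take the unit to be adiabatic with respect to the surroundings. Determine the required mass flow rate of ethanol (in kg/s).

Heat released by hot stream: Q = 27.3 × 1.01 × (479 − 257) = 6121.2 kJ/s
Energy balance on cold side (adiabatic exchanger): Q = ṁ_c·Cp_c·(T_c,out − T_c,in)
ṁ_c = 6121.2 / [2.44 × (68.9 − -55.1)] = 20.231 kg/s

ṁ_c = 20.2 kg/s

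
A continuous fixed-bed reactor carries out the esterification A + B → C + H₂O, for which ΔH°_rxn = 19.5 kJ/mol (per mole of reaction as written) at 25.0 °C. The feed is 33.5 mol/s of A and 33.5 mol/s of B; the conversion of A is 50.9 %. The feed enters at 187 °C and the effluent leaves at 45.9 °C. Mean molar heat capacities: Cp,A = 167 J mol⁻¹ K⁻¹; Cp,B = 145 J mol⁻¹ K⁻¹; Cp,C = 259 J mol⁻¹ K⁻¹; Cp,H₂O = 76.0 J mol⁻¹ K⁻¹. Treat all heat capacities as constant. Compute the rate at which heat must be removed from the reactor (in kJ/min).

Q_out = 68000 kJ/min

Extent of reaction ξ = 0.509 × 33.5 = 17.052 mol/s
Reaction term: ξ·ΔH°_rxn = 17.052 × 19.5 = 332.5 kJ/s
Sensible, feed 187→25 °C: -1693.2 kJ/s
Outlet flows (mol/s): A 16.448, B 16.448, C 17.052, H₂O 17.052
Sensible, products 25→45.9 °C: 226.64 kJ/s
Q = ΔH = -1134.1 kJ/s = -1134.1 kW
Heat removed = 68045 kJ/min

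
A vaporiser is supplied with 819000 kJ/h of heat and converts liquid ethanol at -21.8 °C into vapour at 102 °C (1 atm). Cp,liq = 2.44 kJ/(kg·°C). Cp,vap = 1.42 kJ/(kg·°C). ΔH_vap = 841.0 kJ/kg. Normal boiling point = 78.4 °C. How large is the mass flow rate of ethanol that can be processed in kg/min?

ṁ = 12.2 kg/min

Δh = 2.44×(78.4−-21.8) + 841.0 + 1.42×(102−78.4) = 1119 kJ/kg
Q = 819000 kJ/h = 227.5 kJ/s = 13650 kJ/min
ṁ = Q/Δh = 13650 / 1119 = 12.198 kg/min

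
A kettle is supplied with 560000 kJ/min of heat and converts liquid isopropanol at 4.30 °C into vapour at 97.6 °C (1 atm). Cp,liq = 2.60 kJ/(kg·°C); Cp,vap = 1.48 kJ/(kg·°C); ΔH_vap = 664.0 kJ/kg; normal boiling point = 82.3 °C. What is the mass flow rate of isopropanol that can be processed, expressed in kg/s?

ṁ = 10.5 kg/s

Δh = 2.60×(82.3−4.30) + 664.0 + 1.48×(97.6−82.3) = 889.44 kJ/kg
Q = 560000 kJ/min = 9333.3 kJ/s = 9333.3 kJ/s
ṁ = Q/Δh = 9333.3 / 889.44 = 10.493 kg/s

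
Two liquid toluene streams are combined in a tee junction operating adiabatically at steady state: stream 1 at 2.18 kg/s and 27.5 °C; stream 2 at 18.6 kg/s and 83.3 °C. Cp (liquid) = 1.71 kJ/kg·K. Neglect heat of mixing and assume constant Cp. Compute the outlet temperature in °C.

T_out = 77.4 °C

No heat crosses the boundary, so H_out = H_in.
Σ ṁᵢCp,ᵢTᵢ = 2.18×1.71×27.5 + 18.6×1.71×83.3 = 2752
Σ ṁᵢCp,ᵢ = 2.18×1.71 + 18.6×1.71 = 35.534
T_out = 2752 / 35.534 = 77.446 °C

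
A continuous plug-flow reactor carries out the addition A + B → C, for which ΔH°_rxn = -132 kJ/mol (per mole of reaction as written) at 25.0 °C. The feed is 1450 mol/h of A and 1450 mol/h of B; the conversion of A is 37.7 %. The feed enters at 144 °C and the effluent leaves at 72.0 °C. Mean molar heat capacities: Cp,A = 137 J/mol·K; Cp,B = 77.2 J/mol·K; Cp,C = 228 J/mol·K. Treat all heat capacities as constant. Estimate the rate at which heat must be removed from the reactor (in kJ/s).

Q_out = 26.2 kJ/s

Extent of reaction ξ = 0.377 × 1450 = 546.65 mol/h
Reaction term: ξ·ΔH°_rxn = 546.65 × -132 = -72158 kJ/h
Sensible, feed 144→25 °C: -36960 kJ/h
Outlet flows (mol/h): A 903.35, B 903.35, C 546.65
Sensible, products 25→72.0 °C: 14952 kJ/h
Q = ΔH = -94166 kJ/h = -26.157 kW
Heat removed = 26.157 kJ/s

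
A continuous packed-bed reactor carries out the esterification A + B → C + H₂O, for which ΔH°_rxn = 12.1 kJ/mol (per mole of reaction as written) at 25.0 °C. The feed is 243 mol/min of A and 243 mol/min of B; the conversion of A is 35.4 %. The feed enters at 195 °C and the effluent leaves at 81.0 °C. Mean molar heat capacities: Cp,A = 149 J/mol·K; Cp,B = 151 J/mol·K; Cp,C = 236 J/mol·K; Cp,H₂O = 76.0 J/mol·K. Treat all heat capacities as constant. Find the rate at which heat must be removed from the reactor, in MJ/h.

Q_out = 433 MJ/h

Extent of reaction ξ = 0.354 × 243 = 86.022 mol/min
Reaction term: ξ·ΔH°_rxn = 86.022 × 12.1 = 1040.9 kJ/min
Sensible, feed 195→25 °C: -12393 kJ/min
Outlet flows (mol/min): A 156.98, B 156.98, C 86.022, H₂O 86.022
Sensible, products 25→81.0 °C: 4140.2 kJ/min
Q = ΔH = -7211.9 kJ/min = -120.2 kW
Heat removed = 432.72 MJ/h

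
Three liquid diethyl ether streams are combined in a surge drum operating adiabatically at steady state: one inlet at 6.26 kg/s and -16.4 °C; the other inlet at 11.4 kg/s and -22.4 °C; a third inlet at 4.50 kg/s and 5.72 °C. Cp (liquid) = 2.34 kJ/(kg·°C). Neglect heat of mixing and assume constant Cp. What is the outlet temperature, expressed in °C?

T_out = -15.0 °C

Energy balance with Q = 0: Σ ṁᵢCp,ᵢ(T_out − Tᵢ) = 0
T_out = Σ ṁᵢCp,ᵢTᵢ / Σ ṁᵢCp,ᵢ
      = -777.54 / 51.854 = -14.995 °C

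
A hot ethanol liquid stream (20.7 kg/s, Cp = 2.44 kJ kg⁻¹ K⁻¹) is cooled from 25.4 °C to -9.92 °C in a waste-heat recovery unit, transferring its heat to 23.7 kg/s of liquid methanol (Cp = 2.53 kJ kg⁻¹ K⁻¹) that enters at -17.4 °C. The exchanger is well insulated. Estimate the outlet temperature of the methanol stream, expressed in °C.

T_c,out = 12.4 °C

Heat released by hot stream: Q = 20.7 × 2.44 × (25.4 − -9.92) = 1783.9 kJ/s
Energy balance on cold side (adiabatic exchanger): Q = ṁ_c·Cp_c·(T_c,out − T_c,in)
T_c,out = -17.4 + 1783.9/(23.7 × 2.53) = 12.352 °C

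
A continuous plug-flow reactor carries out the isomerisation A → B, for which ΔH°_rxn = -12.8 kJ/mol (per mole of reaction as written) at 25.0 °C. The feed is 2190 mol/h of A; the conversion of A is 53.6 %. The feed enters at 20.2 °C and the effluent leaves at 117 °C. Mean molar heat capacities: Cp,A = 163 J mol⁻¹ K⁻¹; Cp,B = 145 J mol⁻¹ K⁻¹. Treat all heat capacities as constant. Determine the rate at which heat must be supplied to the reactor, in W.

Extent of reaction ξ = 0.536 × 2190 = 1173.8 mol/h
Reaction term: ξ·ΔH°_rxn = 1173.8 × -12.8 = -15025 kJ/h
Sensible, feed 20.2→25 °C: 1713.5 kJ/h
Outlet flows (mol/h): A 1016.2, B 1173.8
Sensible, products 25→117 °C: 30897 kJ/h
Q = ΔH = 17586 kJ/h = 4.8849 kW
Heat supplied = 4884.9 W

Q_in = 4880 W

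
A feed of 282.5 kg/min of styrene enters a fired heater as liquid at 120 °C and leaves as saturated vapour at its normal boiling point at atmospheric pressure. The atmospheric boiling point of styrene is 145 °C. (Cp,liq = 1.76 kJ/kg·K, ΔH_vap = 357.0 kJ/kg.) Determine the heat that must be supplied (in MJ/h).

Q = 6800 MJ/h

liquid 120→145 °C: 44 kJ/kg
vaporisation at 145 °C: 357 kJ/kg
Δh = 44 + 357 = 401 kJ/kg
Q = ṁ·Δh = 282.5 kg/min × 401 kJ/kg = 113280 kJ/min
|Q| = 1888 kW = 6797 MJ/h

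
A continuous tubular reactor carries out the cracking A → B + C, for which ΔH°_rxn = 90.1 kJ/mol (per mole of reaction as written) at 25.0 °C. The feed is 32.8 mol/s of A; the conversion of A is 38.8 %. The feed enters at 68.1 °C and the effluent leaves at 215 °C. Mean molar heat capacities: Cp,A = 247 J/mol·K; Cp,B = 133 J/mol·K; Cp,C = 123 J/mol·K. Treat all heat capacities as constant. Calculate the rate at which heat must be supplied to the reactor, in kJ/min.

Extent of reaction ξ = 0.388 × 32.8 = 12.726 mol/s
Reaction term: ξ·ΔH°_rxn = 12.726 × 90.1 = 1146.6 kJ/s
Sensible, feed 68.1→25 °C: -349.18 kJ/s
Outlet flows (mol/s): A 20.074, B 12.726, C 12.726
Sensible, products 25→215 °C: 1561.1 kJ/s
Q = ΔH = 2358.5 kJ/s = 2358.5 kW
Heat supplied = 141510 kJ/min

Q_in = 142000 kJ/min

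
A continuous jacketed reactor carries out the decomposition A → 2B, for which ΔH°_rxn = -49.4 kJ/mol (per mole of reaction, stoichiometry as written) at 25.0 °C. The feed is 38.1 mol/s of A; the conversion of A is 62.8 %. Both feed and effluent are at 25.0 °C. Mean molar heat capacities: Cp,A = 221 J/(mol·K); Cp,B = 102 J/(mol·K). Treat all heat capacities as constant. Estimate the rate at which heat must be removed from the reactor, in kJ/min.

Extent of reaction ξ = 0.628 × 38.1 = 23.927 mol/s
Reaction term: ξ·ΔH°_rxn = 23.927 × -49.4 = -1182 kJ/s
Q = ΔH = -1182 kJ/s = -1182 kW
Heat removed = 70919 kJ/min

Q_out = 70900 kJ/min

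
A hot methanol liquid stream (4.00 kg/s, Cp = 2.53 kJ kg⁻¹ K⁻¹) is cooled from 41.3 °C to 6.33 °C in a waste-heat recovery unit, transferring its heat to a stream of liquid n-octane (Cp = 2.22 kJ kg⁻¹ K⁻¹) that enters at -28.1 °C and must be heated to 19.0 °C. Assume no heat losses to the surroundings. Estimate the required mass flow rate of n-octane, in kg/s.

Heat released by hot stream: Q = 4.00 × 2.53 × (41.3 − 6.33) = 353.9 kJ/s
Energy balance on cold side (adiabatic exchanger): Q = ṁ_c·Cp_c·(T_c,out − T_c,in)
ṁ_c = 353.9 / [2.22 × (19.0 − -28.1)] = 3.3846 kg/s

ṁ_c = 3.38 kg/s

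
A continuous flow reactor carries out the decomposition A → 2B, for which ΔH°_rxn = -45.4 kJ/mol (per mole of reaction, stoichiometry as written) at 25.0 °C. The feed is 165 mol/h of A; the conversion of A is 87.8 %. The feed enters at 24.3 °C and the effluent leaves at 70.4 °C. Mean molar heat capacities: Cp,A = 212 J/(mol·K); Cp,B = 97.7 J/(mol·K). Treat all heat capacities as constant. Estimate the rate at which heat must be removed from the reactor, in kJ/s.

Q_out = 1.41 kJ/s

Extent of reaction ξ = 0.878 × 165 = 144.87 mol/h
Reaction term: ξ·ΔH°_rxn = 144.87 × -45.4 = -6577.1 kJ/h
Sensible, feed 24.3→25 °C: 24.486 kJ/h
Outlet flows (mol/h): A 20.13, B 289.74
Sensible, products 25→70.4 °C: 1478.9 kJ/h
Q = ΔH = -5073.7 kJ/h = -1.4094 kW
Heat removed = 1.4094 kJ/s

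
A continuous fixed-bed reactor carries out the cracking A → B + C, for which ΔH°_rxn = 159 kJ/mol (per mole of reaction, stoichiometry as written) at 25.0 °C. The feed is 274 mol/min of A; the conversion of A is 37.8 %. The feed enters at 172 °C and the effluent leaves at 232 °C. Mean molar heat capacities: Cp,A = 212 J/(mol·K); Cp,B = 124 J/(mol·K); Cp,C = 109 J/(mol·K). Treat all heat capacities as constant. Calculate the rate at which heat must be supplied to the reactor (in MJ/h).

Extent of reaction ξ = 0.378 × 274 = 103.57 mol/min
Reaction term: ξ·ΔH°_rxn = 103.57 × 159 = 16468 kJ/min
Sensible, feed 172→25 °C: -8538.9 kJ/min
Outlet flows (mol/min): A 170.43, B 103.57, C 103.57
Sensible, products 25→232 °C: 12474 kJ/min
Q = ΔH = 20403 kJ/min = 340.06 kW
Heat supplied = 1224.2 MJ/h

Q_in = 1220 MJ/h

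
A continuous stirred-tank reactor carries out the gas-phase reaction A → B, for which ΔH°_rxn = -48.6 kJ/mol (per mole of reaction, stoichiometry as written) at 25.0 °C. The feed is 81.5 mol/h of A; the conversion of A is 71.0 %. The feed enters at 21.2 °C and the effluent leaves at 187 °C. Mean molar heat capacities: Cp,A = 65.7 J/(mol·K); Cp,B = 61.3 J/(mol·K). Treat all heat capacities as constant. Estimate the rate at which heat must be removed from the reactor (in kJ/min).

Q_out = 32.8 kJ/min

Extent of reaction ξ = 0.710 × 81.5 = 57.865 mol/h
Reaction term: ξ·ΔH°_rxn = 57.865 × -48.6 = -2812.2 kJ/h
Sensible, feed 21.2→25 °C: 20.347 kJ/h
Outlet flows (mol/h): A 23.635, B 57.865
Sensible, products 25→187 °C: 826.19 kJ/h
Q = ΔH = -1965.7 kJ/h = -0.54603 kW
Heat removed = 32.762 kJ/min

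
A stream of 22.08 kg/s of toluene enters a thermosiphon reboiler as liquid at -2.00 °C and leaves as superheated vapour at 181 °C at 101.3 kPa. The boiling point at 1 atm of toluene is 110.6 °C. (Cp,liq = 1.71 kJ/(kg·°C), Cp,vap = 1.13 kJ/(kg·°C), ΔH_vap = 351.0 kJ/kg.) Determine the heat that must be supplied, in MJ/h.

Q = 49500 MJ/h

liquid -2.00→110.6 °C: 192.55 kJ/kg
vaporisation at 110.6 °C: 351 kJ/kg
vapour 110.6→181 °C: 79.552 kJ/kg
Δh = 192.55 + 351 + 79.552 = 623.1 kJ/kg
Q = ṁ·Δh = 22.08 kg/s × 623.1 kJ/kg = 13758 kJ/s
|Q| = 13758 kW = 49529 MJ/h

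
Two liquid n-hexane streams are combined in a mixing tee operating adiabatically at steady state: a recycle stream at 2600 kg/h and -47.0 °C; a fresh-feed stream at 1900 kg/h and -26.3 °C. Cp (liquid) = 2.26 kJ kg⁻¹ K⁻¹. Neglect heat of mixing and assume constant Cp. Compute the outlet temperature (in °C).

Adiabatic, steady state ⇒ Σ ṁᵢCp,ᵢ(T_out − Tᵢ) = 0
Σ ṁᵢCp,ᵢTᵢ = 2600×2.26×-47.0 + 1900×2.26×-26.3 = -389100
Σ ṁᵢCp,ᵢ = 2600×2.26 + 1900×2.26 = 10170
T_out = -389100 / 10170 = -38.26 °C

T_out = -38.3 °C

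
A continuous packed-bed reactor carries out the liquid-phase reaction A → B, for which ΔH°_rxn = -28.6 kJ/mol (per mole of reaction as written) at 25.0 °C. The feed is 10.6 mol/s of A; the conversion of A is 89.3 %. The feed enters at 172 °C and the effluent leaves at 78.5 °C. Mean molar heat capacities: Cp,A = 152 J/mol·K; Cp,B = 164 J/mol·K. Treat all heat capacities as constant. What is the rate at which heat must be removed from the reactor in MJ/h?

Extent of reaction ξ = 0.893 × 10.6 = 9.4658 mol/s
Reaction term: ξ·ΔH°_rxn = 9.4658 × -28.6 = -270.72 kJ/s
Sensible, feed 172→25 °C: -236.85 kJ/s
Outlet flows (mol/s): A 1.1342, B 9.4658
Sensible, products 25→78.5 °C: 92.276 kJ/s
Q = ΔH = -415.29 kJ/s = -415.29 kW
Heat removed = 1495.1 MJ/h

Q_out = 1500 MJ/h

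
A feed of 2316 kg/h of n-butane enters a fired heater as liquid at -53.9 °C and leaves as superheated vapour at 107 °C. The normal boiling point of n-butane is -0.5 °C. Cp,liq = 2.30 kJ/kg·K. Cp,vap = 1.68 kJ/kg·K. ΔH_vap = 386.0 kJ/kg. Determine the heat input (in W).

liquid -53.9→-0.5 °C: 122.82 kJ/kg
vaporisation at -0.5 °C: 386 kJ/kg
vapour -0.5→107 °C: 180.6 kJ/kg
Δh = 122.82 + 386 + 180.6 = 689.42 kJ/kg
Q = ṁ·Δh = 2316 kg/h × 689.42 kJ/kg = 1.5967e+06 kJ/h
|Q| = 443.53 kW = 443530 W

Q = 444000 W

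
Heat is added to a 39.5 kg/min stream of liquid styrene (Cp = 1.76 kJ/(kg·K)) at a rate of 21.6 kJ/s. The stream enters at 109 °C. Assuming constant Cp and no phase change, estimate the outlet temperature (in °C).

T_out = 128 °C

Q = 21.6 kJ/s = 1296 kJ/min
ΔT = Q/(ṁ·Cp) = 1296/(39.5×1.76) = 18.642 K
T_out = 109 + 18.642 = 127.64 °C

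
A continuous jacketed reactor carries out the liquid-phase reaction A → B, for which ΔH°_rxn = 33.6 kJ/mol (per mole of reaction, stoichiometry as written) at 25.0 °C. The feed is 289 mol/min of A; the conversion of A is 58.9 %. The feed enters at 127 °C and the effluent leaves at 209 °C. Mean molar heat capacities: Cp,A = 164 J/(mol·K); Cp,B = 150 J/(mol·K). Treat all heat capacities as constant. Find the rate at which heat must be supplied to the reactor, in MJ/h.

Extent of reaction ξ = 0.589 × 289 = 170.22 mol/min
Reaction term: ξ·ΔH°_rxn = 170.22 × 33.6 = 5719.4 kJ/min
Sensible, feed 127→25 °C: -4834.4 kJ/min
Outlet flows (mol/min): A 118.78, B 170.22
Sensible, products 25→209 °C: 8282.4 kJ/min
Q = ΔH = 9167.4 kJ/min = 152.79 kW
Heat supplied = 550.04 MJ/h

Q_in = 550 MJ/h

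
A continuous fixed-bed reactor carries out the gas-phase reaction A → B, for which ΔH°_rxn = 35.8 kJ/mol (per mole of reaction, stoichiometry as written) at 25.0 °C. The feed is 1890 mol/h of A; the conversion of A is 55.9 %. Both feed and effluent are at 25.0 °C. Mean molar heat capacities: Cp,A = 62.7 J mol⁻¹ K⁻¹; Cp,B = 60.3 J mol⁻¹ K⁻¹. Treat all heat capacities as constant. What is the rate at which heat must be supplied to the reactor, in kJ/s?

Q_in = 10.5 kJ/s

Extent of reaction ξ = 0.559 × 1890 = 1056.5 mol/h
Reaction term: ξ·ΔH°_rxn = 1056.5 × 35.8 = 37823 kJ/h
Q = ΔH = 37823 kJ/h = 10.506 kW
Heat supplied = 10.506 kJ/s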